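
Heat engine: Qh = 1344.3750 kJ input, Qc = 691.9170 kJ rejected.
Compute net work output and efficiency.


W = 1344.3750 - 691.9170 = 652.4580 kJ
eta = 652.4580 / 1344.3750 = 0.4853 = 48.5324%

W = 652.4580 kJ, eta = 48.5324%


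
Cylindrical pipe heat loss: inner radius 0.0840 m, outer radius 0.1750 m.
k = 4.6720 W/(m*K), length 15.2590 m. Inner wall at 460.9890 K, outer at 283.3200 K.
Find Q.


dT = 177.6690 K
ln(ro/ri) = 0.7340
Q = 2*pi*4.6720*15.2590*177.6690 / 0.7340 = 108428.2909 W

108428.2909 W


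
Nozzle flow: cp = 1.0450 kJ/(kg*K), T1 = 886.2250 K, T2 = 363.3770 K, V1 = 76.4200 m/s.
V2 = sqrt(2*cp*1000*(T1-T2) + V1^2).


dT = 522.8480 K
2*cp*1000*dT = 1092752.3200
V1^2 = 5840.0164
V2 = sqrt(1098592.3364) = 1048.1376 m/s

1048.1376 m/s


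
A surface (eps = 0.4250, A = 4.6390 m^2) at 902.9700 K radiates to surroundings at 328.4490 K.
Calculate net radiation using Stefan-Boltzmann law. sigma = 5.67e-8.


T^4 = 6.6480e+11
Tsurr^4 = 1.1638e+10
Q = 0.4250 * 5.67e-8 * 4.6390 * 6.5317e+11 = 73016.2804 W

73016.2804 W


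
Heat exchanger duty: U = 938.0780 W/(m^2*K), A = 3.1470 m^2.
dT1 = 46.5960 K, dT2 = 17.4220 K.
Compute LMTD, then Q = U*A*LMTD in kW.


LMTD = 29.6550 K
Q = 938.0780 * 3.1470 * 29.6550 = 87545.3886 W = 87.5454 kW

87.5454 kW


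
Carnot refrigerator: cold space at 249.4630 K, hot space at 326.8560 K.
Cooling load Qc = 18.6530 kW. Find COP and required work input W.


COP = 249.4630 / 77.3930 = 3.2233
W = 18.6530 / 3.2233 = 5.7869 kW

COP = 3.2233, W = 5.7869 kW


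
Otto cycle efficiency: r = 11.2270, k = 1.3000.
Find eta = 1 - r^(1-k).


r^(k-1) = 2.0658
eta = 1 - 1/2.0658 = 0.5159 = 51.5916%

51.5916%


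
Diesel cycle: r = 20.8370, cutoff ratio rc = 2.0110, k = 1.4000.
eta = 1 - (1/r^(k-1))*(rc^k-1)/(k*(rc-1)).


r^(k-1) = 3.3693
rc^k = 2.6594
eta = 0.6520 = 65.2042%

65.2042%


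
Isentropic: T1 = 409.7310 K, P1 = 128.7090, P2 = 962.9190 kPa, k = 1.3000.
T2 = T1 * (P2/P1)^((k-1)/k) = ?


(k-1)/k = 0.2308
(P2/P1)^exp = 1.5911
T2 = 409.7310 * 1.5911 = 651.9086 K

651.9086 K


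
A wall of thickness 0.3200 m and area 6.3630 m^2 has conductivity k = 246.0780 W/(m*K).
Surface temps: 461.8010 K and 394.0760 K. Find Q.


dT = 67.7250 K
Q = 246.0780 * 6.3630 * 67.7250 / 0.3200 = 331385.6872 W

331385.6872 W


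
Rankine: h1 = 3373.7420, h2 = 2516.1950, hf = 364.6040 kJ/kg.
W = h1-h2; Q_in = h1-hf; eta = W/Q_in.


W = 857.5470 kJ/kg
Q_in = 3009.1380 kJ/kg
eta = 0.2850 = 28.4981%

eta = 28.4981%


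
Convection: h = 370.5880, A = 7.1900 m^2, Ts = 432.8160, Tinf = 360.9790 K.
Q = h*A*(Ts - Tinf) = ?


dT = 71.8370 K
Q = 370.5880 * 7.1900 * 71.8370 = 191411.6778 W

191411.6778 W


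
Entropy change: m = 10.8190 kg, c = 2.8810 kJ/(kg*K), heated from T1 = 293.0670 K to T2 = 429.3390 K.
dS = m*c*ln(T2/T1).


T2/T1 = 1.4650
ln(T2/T1) = 0.3818
dS = 10.8190 * 2.8810 * 0.3818 = 11.9020 kJ/K

11.9020 kJ/K


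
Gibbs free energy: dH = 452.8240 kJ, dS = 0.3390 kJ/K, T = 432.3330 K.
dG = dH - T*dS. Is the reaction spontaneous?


T*dS = 432.3330 * 0.3390 = 146.5609 kJ
dG = 452.8240 - 146.5609 = 306.2631 kJ (non-spontaneous)

dG = 306.2631 kJ, non-spontaneous


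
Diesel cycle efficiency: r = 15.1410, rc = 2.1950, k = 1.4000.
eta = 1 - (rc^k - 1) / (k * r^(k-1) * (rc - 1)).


r^(k-1) = 2.9653
rc^k = 3.0061
eta = 0.5956 = 59.5608%

59.5608%


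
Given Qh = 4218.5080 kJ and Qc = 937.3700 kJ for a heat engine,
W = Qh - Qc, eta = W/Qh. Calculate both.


W = 4218.5080 - 937.3700 = 3281.1380 kJ
eta = 3281.1380 / 4218.5080 = 0.7778 = 77.7796%

W = 3281.1380 kJ, eta = 77.7796%


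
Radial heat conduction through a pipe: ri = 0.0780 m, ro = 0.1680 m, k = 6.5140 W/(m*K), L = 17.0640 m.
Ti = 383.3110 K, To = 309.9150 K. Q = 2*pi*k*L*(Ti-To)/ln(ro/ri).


dT = 73.3960 K
ln(ro/ri) = 0.7673
Q = 2*pi*6.5140*17.0640*73.3960 / 0.7673 = 66809.9341 W

66809.9341 W


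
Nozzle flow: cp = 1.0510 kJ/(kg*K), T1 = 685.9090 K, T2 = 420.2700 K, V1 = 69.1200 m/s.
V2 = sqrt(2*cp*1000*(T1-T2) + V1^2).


dT = 265.6390 K
2*cp*1000*dT = 558373.1780
V1^2 = 4777.5744
V2 = sqrt(563150.7524) = 750.4337 m/s

750.4337 m/s


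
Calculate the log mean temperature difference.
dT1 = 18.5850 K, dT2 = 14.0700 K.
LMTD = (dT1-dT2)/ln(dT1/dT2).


dT1/dT2 = 1.3209
ln(dT1/dT2) = 0.2783
LMTD = 4.5150 / 0.2783 = 16.2229 K

16.2229 K


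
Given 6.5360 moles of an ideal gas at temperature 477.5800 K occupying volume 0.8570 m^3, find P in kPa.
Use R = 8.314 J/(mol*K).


P = nRT/V = 6.5360 * 8.314 * 477.5800 / 0.8570
= 25951.8424 / 0.8570 = 30282.1965 Pa = 30.2822 kPa

30.2822 kPa


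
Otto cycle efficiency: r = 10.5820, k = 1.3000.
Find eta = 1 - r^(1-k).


r^(k-1) = 2.0294
eta = 1 - 1/2.0294 = 0.5072 = 50.7247%

50.7247%


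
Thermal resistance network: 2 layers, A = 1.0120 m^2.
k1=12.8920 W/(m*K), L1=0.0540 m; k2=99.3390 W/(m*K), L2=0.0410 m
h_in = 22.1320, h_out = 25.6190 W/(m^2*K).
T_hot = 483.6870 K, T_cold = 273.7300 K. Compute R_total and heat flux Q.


R_conv_in = 1/(22.1320*1.0120) = 0.0446
R_1 = 0.0540/(12.8920*1.0120) = 0.0041
R_2 = 0.0410/(99.3390*1.0120) = 0.0004
R_conv_out = 1/(25.6190*1.0120) = 0.0386
R_total = 0.0878 K/W
Q = 209.9570 / 0.0878 = 2392.2589 W

R_total = 0.0878 K/W, Q = 2392.2589 W


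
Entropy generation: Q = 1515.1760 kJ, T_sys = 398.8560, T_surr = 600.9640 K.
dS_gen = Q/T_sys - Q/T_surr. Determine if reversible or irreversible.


dS_sys = 1515.1760/398.8560 = 3.7988 kJ/K
dS_surr = -1515.1760/600.9640 = -2.5212 kJ/K
dS_gen = 3.7988 - 2.5212 = 1.2776 kJ/K (irreversible)

dS_gen = 1.2776 kJ/K, irreversible


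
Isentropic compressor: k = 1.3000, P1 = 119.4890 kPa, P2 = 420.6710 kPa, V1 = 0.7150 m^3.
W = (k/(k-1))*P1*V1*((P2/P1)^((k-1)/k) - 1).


(k-1)/k = 0.2308
(P2/P1)^exp = 1.3370
W = 4.3333 * 119.4890 * 0.7150 * (1.3370 - 1) = 124.7749 kJ

124.7749 kJ


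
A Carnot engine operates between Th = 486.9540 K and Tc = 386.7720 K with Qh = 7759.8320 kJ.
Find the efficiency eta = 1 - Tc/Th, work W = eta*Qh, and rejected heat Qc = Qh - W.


eta = 1 - 386.7720/486.9540 = 0.2057
W = 0.2057 * 7759.8320 = 1596.4454 kJ
Qc = 7759.8320 - 1596.4454 = 6163.3866 kJ

eta = 20.5732%, W = 1596.4454 kJ, Qc = 6163.3866 kJ


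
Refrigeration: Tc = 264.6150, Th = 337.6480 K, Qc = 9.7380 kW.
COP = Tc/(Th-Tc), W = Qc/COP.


COP = 264.6150 / 73.0330 = 3.6232
W = 9.7380 / 3.6232 = 2.6877 kW

COP = 3.6232, W = 2.6877 kW


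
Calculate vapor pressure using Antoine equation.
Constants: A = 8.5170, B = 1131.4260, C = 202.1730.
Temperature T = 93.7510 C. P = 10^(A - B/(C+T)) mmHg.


C+T = 295.9240
B/(C+T) = 3.8234
log10(P) = 8.5170 - 3.8234 = 4.6936
P = 10^4.6936 = 49389.3362 mmHg

49389.3362 mmHg


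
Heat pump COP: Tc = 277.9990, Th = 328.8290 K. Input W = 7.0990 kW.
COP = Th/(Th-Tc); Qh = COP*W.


COP = 328.8290 / 50.8300 = 6.4692
Qh = 6.4692 * 7.0990 = 45.9248 kW

COP = 6.4692, Qh = 45.9248 kW


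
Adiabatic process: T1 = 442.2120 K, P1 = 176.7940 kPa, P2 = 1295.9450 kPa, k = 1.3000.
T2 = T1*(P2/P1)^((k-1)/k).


(k-1)/k = 0.2308
(P2/P1)^exp = 1.5836
T2 = 442.2120 * 1.5836 = 700.2827 K

700.2827 K


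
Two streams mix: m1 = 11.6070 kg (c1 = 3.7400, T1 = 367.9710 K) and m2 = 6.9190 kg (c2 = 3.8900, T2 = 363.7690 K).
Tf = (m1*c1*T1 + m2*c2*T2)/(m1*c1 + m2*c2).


num = 25764.4972
den = 70.3251
Tf = 366.3628 K

366.3628 K


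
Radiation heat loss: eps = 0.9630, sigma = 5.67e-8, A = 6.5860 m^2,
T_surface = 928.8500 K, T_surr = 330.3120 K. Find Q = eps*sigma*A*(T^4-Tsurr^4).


T^4 = 7.4436e+11
Tsurr^4 = 1.1904e+10
Q = 0.9630 * 5.67e-8 * 6.5860 * 7.3245e+11 = 263397.6184 W

263397.6184 W


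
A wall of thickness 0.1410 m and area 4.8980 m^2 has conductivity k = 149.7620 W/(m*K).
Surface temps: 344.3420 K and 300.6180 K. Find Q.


dT = 43.7240 K
Q = 149.7620 * 4.8980 * 43.7240 / 0.1410 = 227468.4588 W

227468.4588 W


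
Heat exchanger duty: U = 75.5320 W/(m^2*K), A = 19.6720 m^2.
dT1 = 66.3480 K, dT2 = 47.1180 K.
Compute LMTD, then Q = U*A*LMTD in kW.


LMTD = 56.1856 K
Q = 75.5320 * 19.6720 * 56.1856 = 83484.2427 W = 83.4842 kW

83.4842 kW


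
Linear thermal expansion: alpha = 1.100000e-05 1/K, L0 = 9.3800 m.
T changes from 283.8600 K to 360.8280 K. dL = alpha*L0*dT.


dT = 76.9680 K
dL = 1.100000e-05 * 9.3800 * 76.9680 = 0.007942 m
L_final = 9.387942 m

dL = 0.007942 m


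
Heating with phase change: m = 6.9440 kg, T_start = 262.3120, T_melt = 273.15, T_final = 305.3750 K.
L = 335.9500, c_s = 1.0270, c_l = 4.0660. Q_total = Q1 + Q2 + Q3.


Q1 (sensible, solid) = 6.9440 * 1.0270 * 10.8380 = 77.2911 kJ
Q2 (latent) = 6.9440 * 335.9500 = 2332.8368 kJ
Q3 (sensible, liquid) = 6.9440 * 4.0660 * 32.2250 = 909.8504 kJ
Q_total = 3319.9783 kJ

3319.9783 kJ


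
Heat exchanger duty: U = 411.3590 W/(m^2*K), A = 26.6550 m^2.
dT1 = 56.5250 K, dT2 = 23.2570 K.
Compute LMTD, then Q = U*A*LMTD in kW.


LMTD = 37.4607 K
Q = 411.3590 * 26.6550 * 37.4607 = 410748.3533 W = 410.7484 kW

410.7484 kW


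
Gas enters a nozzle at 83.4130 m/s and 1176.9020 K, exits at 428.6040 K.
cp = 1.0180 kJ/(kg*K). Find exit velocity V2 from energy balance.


dT = 748.2980 K
2*cp*1000*dT = 1523534.7280
V1^2 = 6957.7286
V2 = sqrt(1530492.4566) = 1237.1307 m/s

1237.1307 m/s


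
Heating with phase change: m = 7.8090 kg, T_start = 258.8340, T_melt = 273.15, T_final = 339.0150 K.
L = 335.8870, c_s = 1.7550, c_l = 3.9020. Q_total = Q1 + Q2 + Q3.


Q1 (sensible, solid) = 7.8090 * 1.7550 * 14.3160 = 196.1978 kJ
Q2 (latent) = 7.8090 * 335.8870 = 2622.9416 kJ
Q3 (sensible, liquid) = 7.8090 * 3.9020 * 65.8650 = 2006.9538 kJ
Q_total = 4826.0933 kJ

4826.0933 kJ


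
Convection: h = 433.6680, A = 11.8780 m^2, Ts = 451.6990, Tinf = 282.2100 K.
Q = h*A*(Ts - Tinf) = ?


dT = 169.4890 K
Q = 433.6680 * 11.8780 * 169.4890 = 873056.2292 W

873056.2292 W


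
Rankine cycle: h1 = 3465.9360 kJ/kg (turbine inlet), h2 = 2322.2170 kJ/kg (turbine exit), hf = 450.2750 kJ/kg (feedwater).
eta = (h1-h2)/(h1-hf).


W = 1143.7190 kJ/kg
Q_in = 3015.6610 kJ/kg
eta = 0.3793 = 37.9260%

eta = 37.9260%


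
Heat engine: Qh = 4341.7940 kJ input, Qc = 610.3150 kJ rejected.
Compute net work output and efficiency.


W = 4341.7940 - 610.3150 = 3731.4790 kJ
eta = 3731.4790 / 4341.7940 = 0.8594 = 85.9433%

W = 3731.4790 kJ, eta = 85.9433%


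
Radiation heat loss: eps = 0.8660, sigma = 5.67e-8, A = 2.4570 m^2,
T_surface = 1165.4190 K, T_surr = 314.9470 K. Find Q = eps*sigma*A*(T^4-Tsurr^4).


T^4 = 1.8447e+12
Tsurr^4 = 9.8390e+09
Q = 0.8660 * 5.67e-8 * 2.4570 * 1.8349e+12 = 221366.5140 W

221366.5140 W


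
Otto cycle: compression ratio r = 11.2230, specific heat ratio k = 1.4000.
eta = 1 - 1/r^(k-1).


r^(k-1) = 2.6305
eta = 1 - 1/2.6305 = 0.6198 = 61.9849%

61.9849%


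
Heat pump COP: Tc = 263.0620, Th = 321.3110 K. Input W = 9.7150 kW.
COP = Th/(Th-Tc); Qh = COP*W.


COP = 321.3110 / 58.2490 = 5.5162
Qh = 5.5162 * 9.7150 = 53.5895 kW

COP = 5.5162, Qh = 53.5895 kW


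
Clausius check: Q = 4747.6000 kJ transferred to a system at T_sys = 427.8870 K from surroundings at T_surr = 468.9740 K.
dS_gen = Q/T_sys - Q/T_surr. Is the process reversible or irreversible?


dS_sys = 4747.6000/427.8870 = 11.0955 kJ/K
dS_surr = -4747.6000/468.9740 = -10.1234 kJ/K
dS_gen = 11.0955 - 10.1234 = 0.9721 kJ/K (irreversible)

dS_gen = 0.9721 kJ/K, irreversible


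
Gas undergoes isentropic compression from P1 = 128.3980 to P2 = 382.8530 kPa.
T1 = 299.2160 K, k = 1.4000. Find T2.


(k-1)/k = 0.2857
(P2/P1)^exp = 1.3664
T2 = 299.2160 * 1.3664 = 408.8356 K

408.8356 K


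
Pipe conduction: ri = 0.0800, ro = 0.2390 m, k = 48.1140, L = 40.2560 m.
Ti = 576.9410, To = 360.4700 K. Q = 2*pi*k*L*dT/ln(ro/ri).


dT = 216.4710 K
ln(ro/ri) = 1.0944
Q = 2*pi*48.1140*40.2560*216.4710 / 1.0944 = 2407082.3084 W

2407082.3084 W


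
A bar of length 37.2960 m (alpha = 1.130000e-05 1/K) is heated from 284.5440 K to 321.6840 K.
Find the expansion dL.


dT = 37.1400 K
dL = 1.130000e-05 * 37.2960 * 37.1400 = 0.015652 m
L_final = 37.311652 m

dL = 0.015652 m


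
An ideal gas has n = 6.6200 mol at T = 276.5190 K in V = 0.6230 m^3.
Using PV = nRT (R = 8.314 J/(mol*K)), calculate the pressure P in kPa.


P = nRT/V = 6.6200 * 8.314 * 276.5190 / 0.6230
= 15219.2408 / 0.6230 = 24428.9579 Pa = 24.4290 kPa

24.4290 kPa


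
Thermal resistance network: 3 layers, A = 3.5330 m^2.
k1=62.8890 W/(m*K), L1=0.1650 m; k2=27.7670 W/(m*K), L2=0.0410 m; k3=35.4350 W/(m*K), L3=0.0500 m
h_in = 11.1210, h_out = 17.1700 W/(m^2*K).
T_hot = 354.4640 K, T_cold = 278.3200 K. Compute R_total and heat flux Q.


R_conv_in = 1/(11.1210*3.5330) = 0.0255
R_1 = 0.1650/(62.8890*3.5330) = 0.0007
R_2 = 0.0410/(27.7670*3.5330) = 0.0004
R_3 = 0.0500/(35.4350*3.5330) = 0.0004
R_conv_out = 1/(17.1700*3.5330) = 0.0165
R_total = 0.0435 K/W
Q = 76.1440 / 0.0435 = 1750.5864 W

R_total = 0.0435 K/W, Q = 1750.5864 W


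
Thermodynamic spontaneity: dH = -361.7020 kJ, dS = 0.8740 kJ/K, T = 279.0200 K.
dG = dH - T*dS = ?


T*dS = 279.0200 * 0.8740 = 243.8635 kJ
dG = -361.7020 - 243.8635 = -605.5655 kJ (spontaneous)

dG = -605.5655 kJ, spontaneous


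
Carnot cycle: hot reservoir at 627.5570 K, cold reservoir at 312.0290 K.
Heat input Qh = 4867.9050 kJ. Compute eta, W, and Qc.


eta = 1 - 312.0290/627.5570 = 0.5028
W = 0.5028 * 4867.9050 = 2447.5232 kJ
Qc = 4867.9050 - 2447.5232 = 2420.3818 kJ

eta = 50.2788%, W = 2447.5232 kJ, Qc = 2420.3818 kJ


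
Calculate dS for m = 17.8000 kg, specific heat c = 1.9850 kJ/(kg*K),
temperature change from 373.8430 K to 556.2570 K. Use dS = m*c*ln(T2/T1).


T2/T1 = 1.4879
ln(T2/T1) = 0.3974
dS = 17.8000 * 1.9850 * 0.3974 = 14.0411 kJ/K

14.0411 kJ/K


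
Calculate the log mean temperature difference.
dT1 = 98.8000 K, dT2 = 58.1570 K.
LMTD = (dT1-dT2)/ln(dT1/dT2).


dT1/dT2 = 1.6988
ln(dT1/dT2) = 0.5300
LMTD = 40.6430 / 0.5300 = 76.6919 K

76.6919 K


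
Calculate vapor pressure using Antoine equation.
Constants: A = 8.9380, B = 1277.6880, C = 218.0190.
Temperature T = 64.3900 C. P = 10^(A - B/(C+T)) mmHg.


C+T = 282.4090
B/(C+T) = 4.5242
log10(P) = 8.9380 - 4.5242 = 4.4138
P = 10^4.4138 = 25927.0587 mmHg

25927.0587 mmHg


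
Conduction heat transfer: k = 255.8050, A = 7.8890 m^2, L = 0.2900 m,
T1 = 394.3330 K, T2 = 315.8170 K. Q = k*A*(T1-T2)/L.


dT = 78.5160 K
Q = 255.8050 * 7.8890 * 78.5160 / 0.2900 = 546375.4202 W

546375.4202 W


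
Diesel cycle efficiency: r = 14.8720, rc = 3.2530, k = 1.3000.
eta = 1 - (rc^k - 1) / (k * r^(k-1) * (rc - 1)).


r^(k-1) = 2.2476
rc^k = 4.6341
eta = 0.4479 = 44.7940%

44.7940%


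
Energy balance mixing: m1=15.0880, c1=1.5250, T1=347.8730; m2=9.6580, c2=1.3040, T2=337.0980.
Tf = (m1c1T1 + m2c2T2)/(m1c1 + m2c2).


num = 12249.7024
den = 35.6032
Tf = 344.0615 K

344.0615 K


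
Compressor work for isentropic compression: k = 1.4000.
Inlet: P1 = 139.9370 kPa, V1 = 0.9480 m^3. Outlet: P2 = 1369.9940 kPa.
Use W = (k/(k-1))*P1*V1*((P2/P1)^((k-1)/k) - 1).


(k-1)/k = 0.2857
(P2/P1)^exp = 1.9190
W = 3.5000 * 139.9370 * 0.9480 * (1.9190 - 1) = 426.7157 kJ

426.7157 kJ


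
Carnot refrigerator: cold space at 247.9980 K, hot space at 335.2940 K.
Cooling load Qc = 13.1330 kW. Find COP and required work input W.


COP = 247.9980 / 87.2960 = 2.8409
W = 13.1330 / 2.8409 = 4.6229 kW

COP = 2.8409, W = 4.6229 kW


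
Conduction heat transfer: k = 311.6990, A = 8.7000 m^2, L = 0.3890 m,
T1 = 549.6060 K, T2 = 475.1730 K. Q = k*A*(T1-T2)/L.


dT = 74.4330 K
Q = 311.6990 * 8.7000 * 74.4330 / 0.3890 = 518884.3638 W

518884.3638 W


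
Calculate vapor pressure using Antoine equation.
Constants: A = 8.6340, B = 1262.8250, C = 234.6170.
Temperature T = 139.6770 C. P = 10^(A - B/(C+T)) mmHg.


C+T = 374.2940
B/(C+T) = 3.3739
log10(P) = 8.6340 - 3.3739 = 5.2601
P = 10^5.2601 = 182018.1791 mmHg

182018.1791 mmHg


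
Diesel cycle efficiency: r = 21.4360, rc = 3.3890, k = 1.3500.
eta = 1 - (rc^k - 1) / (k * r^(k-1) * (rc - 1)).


r^(k-1) = 2.9235
rc^k = 5.1951
eta = 0.5551 = 55.5066%

55.5066%


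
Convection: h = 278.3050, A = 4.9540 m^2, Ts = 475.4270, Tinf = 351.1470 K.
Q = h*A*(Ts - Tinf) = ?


dT = 124.2800 K
Q = 278.3050 * 4.9540 * 124.2800 = 171347.6907 W

171347.6907 W


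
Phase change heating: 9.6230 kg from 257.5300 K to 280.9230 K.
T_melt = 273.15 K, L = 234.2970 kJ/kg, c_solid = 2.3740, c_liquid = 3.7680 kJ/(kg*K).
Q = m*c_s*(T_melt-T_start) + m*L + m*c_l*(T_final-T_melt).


Q1 (sensible, solid) = 9.6230 * 2.3740 * 15.6200 = 356.8389 kJ
Q2 (latent) = 9.6230 * 234.2970 = 2254.6400 kJ
Q3 (sensible, liquid) = 9.6230 * 3.7680 * 7.7730 = 281.8448 kJ
Q_total = 2893.3238 kJ

2893.3238 kJ


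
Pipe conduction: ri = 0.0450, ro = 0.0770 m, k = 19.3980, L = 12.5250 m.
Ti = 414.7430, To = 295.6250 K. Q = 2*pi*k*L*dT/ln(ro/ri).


dT = 119.1180 K
ln(ro/ri) = 0.5371
Q = 2*pi*19.3980*12.5250*119.1180 / 0.5371 = 338533.8384 W

338533.8384 W


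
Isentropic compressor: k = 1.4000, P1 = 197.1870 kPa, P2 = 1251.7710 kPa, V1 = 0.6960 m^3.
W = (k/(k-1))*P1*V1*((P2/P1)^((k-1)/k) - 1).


(k-1)/k = 0.2857
(P2/P1)^exp = 1.6956
W = 3.5000 * 197.1870 * 0.6960 * (1.6956 - 1) = 334.1376 kJ

334.1376 kJ


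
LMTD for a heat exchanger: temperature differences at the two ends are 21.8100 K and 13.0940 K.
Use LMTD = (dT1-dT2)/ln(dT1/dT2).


dT1/dT2 = 1.6656
ln(dT1/dT2) = 0.5102
LMTD = 8.7160 / 0.5102 = 17.0830 K

17.0830 K


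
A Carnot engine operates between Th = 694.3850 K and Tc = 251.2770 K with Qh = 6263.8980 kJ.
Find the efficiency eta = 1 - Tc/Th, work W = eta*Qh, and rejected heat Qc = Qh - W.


eta = 1 - 251.2770/694.3850 = 0.6381
W = 0.6381 * 6263.8980 = 3997.1821 kJ
Qc = 6263.8980 - 3997.1821 = 2266.7159 kJ

eta = 63.8130%, W = 3997.1821 kJ, Qc = 2266.7159 kJ


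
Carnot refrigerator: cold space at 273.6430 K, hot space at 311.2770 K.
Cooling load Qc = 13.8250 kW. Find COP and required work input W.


COP = 273.6430 / 37.6340 = 7.2712
W = 13.8250 / 7.2712 = 1.9013 kW

COP = 7.2712, W = 1.9013 kW


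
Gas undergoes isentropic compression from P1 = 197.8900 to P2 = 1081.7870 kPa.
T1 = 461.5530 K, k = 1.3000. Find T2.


(k-1)/k = 0.2308
(P2/P1)^exp = 1.4799
T2 = 461.5530 * 1.4799 = 683.0684 K

683.0684 K


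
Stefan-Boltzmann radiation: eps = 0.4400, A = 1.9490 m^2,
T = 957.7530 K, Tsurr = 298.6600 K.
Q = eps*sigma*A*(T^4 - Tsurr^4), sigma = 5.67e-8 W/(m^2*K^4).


T^4 = 8.4142e+11
Tsurr^4 = 7.9562e+09
Q = 0.4400 * 5.67e-8 * 1.9490 * 8.3347e+11 = 40526.1696 W

40526.1696 W


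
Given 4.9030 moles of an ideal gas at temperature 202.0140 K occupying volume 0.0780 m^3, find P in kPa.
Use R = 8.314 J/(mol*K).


P = nRT/V = 4.9030 * 8.314 * 202.0140 / 0.0780
= 8234.8062 / 0.0780 = 105574.4381 Pa = 105.5744 kPa

105.5744 kPa


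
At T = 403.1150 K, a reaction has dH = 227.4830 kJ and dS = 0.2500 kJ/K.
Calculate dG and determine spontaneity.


T*dS = 403.1150 * 0.2500 = 100.7788 kJ
dG = 227.4830 - 100.7788 = 126.7043 kJ (non-spontaneous)

dG = 126.7043 kJ, non-spontaneous


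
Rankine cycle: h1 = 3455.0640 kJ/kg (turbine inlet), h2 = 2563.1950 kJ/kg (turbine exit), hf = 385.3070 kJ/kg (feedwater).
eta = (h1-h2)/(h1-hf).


W = 891.8690 kJ/kg
Q_in = 3069.7570 kJ/kg
eta = 0.2905 = 29.0534%

eta = 29.0534%


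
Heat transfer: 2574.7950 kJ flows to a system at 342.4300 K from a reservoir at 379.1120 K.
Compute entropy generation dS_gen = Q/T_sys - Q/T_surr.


dS_sys = 2574.7950/342.4300 = 7.5192 kJ/K
dS_surr = -2574.7950/379.1120 = -6.7916 kJ/K
dS_gen = 7.5192 - 6.7916 = 0.7275 kJ/K (irreversible)

dS_gen = 0.7275 kJ/K, irreversible


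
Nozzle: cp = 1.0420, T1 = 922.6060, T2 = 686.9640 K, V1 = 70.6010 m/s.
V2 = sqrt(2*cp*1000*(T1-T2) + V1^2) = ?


dT = 235.6420 K
2*cp*1000*dT = 491077.9280
V1^2 = 4984.5012
V2 = sqrt(496062.4292) = 704.3170 m/s

704.3170 m/s


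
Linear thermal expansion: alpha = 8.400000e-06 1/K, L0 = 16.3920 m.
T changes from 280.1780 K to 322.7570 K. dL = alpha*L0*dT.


dT = 42.5790 K
dL = 8.400000e-06 * 16.3920 * 42.5790 = 0.005863 m
L_final = 16.397863 m

dL = 0.005863 m


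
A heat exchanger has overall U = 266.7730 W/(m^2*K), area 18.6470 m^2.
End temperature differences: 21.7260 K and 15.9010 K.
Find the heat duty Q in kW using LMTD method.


LMTD = 18.6622 K
Q = 266.7730 * 18.6470 * 18.6622 = 92835.5814 W = 92.8356 kW

92.8356 kW


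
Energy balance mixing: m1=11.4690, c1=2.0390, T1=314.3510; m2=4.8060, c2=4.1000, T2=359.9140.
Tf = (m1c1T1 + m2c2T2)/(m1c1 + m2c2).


num = 14443.1510
den = 43.0899
Tf = 335.1865 K

335.1865 K


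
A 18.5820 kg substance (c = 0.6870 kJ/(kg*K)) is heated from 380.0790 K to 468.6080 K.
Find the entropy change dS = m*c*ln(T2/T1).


T2/T1 = 1.2329
ln(T2/T1) = 0.2094
dS = 18.5820 * 0.6870 * 0.2094 = 2.6730 kJ/K

2.6730 kJ/K


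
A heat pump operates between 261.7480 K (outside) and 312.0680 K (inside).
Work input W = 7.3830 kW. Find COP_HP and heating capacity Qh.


COP = 312.0680 / 50.3200 = 6.2017
Qh = 6.2017 * 7.3830 = 45.7869 kW

COP = 6.2017, Qh = 45.7869 kW


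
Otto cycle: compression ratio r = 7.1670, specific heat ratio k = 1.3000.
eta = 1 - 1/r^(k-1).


r^(k-1) = 1.8055
eta = 1 - 1/1.8055 = 0.4461 = 44.6142%

44.6142%


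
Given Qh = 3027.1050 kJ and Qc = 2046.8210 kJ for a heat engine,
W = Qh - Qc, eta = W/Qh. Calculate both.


W = 3027.1050 - 2046.8210 = 980.2840 kJ
eta = 980.2840 / 3027.1050 = 0.3238 = 32.3835%

W = 980.2840 kJ, eta = 32.3835%


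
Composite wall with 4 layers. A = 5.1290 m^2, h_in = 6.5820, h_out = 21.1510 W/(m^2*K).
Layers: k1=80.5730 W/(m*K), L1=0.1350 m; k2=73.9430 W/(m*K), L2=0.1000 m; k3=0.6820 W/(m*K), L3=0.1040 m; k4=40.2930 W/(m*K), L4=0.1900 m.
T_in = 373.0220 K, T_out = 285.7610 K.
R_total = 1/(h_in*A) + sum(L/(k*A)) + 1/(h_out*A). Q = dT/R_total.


R_conv_in = 1/(6.5820*5.1290) = 0.0296
R_1 = 0.1350/(80.5730*5.1290) = 0.0003
R_2 = 0.1000/(73.9430*5.1290) = 0.0003
R_3 = 0.1040/(0.6820*5.1290) = 0.0297
R_4 = 0.1900/(40.2930*5.1290) = 0.0009
R_conv_out = 1/(21.1510*5.1290) = 0.0092
R_total = 0.0701 K/W
Q = 87.2610 / 0.0701 = 1245.1478 W

R_total = 0.0701 K/W, Q = 1245.1478 W


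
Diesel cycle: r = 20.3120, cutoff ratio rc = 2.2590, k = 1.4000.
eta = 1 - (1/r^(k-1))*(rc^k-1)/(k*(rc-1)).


r^(k-1) = 3.3350
rc^k = 3.1296
eta = 0.6377 = 63.7728%

63.7728%


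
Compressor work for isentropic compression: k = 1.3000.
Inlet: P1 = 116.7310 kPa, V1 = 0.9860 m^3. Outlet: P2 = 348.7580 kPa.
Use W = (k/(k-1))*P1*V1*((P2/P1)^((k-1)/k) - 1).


(k-1)/k = 0.2308
(P2/P1)^exp = 1.2873
W = 4.3333 * 116.7310 * 0.9860 * (1.2873 - 1) = 143.3118 kJ

143.3118 kJ


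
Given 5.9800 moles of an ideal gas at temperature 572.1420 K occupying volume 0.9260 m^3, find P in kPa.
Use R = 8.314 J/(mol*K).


P = nRT/V = 5.9800 * 8.314 * 572.1420 / 0.9260
= 28445.5958 / 0.9260 = 30718.7859 Pa = 30.7188 kPa

30.7188 kPa


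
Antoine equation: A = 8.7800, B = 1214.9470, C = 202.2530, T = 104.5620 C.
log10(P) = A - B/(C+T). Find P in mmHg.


C+T = 306.8150
B/(C+T) = 3.9599
log10(P) = 8.7800 - 3.9599 = 4.8201
P = 10^4.8201 = 66089.3797 mmHg

66089.3797 mmHg


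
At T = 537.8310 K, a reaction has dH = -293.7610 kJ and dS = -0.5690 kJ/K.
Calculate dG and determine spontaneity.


T*dS = 537.8310 * -0.5690 = -306.0258 kJ
dG = -293.7610 + 306.0258 = 12.2648 kJ (non-spontaneous)

dG = 12.2648 kJ, non-spontaneous


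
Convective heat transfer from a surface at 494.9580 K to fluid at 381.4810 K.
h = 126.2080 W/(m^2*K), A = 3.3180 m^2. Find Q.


dT = 113.4770 K
Q = 126.2080 * 3.3180 * 113.4770 = 47519.4179 W

47519.4179 W


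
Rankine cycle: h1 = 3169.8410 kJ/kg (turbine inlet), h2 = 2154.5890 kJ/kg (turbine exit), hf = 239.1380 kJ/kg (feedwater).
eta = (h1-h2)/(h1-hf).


W = 1015.2520 kJ/kg
Q_in = 2930.7030 kJ/kg
eta = 0.3464 = 34.6419%

eta = 34.6419%


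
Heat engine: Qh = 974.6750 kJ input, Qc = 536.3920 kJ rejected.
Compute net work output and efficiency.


W = 974.6750 - 536.3920 = 438.2830 kJ
eta = 438.2830 / 974.6750 = 0.4497 = 44.9671%

W = 438.2830 kJ, eta = 44.9671%


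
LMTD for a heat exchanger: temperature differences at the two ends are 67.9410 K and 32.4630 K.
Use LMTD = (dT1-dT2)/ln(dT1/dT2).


dT1/dT2 = 2.0929
ln(dT1/dT2) = 0.7385
LMTD = 35.4780 / 0.7385 = 48.0381 K

48.0381 K


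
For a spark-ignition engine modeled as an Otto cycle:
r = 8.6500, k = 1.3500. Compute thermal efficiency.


r^(k-1) = 2.1279
eta = 1 - 1/2.1279 = 0.5301 = 53.0058%

53.0058%


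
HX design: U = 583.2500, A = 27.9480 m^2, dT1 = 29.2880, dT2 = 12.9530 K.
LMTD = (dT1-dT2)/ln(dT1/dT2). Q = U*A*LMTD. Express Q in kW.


LMTD = 20.0221 K
Q = 583.2500 * 27.9480 * 20.0221 = 326372.8780 W = 326.3729 kW

326.3729 kW


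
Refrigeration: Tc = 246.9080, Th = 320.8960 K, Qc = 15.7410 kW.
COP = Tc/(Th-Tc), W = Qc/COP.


COP = 246.9080 / 73.9880 = 3.3371
W = 15.7410 / 3.3371 = 4.7169 kW

COP = 3.3371, W = 4.7169 kW


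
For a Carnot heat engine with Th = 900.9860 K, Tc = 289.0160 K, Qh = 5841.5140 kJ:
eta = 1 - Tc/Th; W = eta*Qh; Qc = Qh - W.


eta = 1 - 289.0160/900.9860 = 0.6792
W = 0.6792 * 5841.5140 = 3967.6880 kJ
Qc = 5841.5140 - 3967.6880 = 1873.8260 kJ

eta = 67.9223%, W = 3967.6880 kJ, Qc = 1873.8260 kJ


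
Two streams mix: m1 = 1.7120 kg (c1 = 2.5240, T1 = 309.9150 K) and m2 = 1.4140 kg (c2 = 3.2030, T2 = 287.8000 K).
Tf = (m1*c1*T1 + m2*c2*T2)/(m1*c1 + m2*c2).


num = 2642.6283
den = 8.8501
Tf = 298.5977 K

298.5977 K


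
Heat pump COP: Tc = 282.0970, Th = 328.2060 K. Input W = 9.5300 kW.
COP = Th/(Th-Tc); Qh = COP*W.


COP = 328.2060 / 46.1090 = 7.1180
Qh = 7.1180 * 9.5300 = 67.8350 kW

COP = 7.1180, Qh = 67.8350 kW


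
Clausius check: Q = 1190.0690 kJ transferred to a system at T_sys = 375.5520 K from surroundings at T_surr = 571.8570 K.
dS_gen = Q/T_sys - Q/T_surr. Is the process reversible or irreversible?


dS_sys = 1190.0690/375.5520 = 3.1689 kJ/K
dS_surr = -1190.0690/571.8570 = -2.0811 kJ/K
dS_gen = 3.1689 - 2.0811 = 1.0878 kJ/K (irreversible)

dS_gen = 1.0878 kJ/K, irreversible


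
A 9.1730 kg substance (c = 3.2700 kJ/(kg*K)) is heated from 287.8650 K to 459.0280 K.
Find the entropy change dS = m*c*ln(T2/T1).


T2/T1 = 1.5946
ln(T2/T1) = 0.4666
dS = 9.1730 * 3.2700 * 0.4666 = 13.9966 kJ/K

13.9966 kJ/K


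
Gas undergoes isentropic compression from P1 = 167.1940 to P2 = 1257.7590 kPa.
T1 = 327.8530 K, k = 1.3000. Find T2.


(k-1)/k = 0.2308
(P2/P1)^exp = 1.5931
T2 = 327.8530 * 1.5931 = 522.2999 K

522.2999 K


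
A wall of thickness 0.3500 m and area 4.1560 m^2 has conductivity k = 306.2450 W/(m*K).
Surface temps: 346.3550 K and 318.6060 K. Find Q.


dT = 27.7490 K
Q = 306.2450 * 4.1560 * 27.7490 / 0.3500 = 100907.5910 W

100907.5910 W


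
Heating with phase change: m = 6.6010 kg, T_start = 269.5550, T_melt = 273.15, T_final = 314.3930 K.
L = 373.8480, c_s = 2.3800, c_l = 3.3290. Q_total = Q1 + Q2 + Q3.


Q1 (sensible, solid) = 6.6010 * 2.3800 * 3.5950 = 56.4788 kJ
Q2 (latent) = 6.6010 * 373.8480 = 2467.7706 kJ
Q3 (sensible, liquid) = 6.6010 * 3.3290 * 41.2430 = 906.3037 kJ
Q_total = 3430.5532 kJ

3430.5532 kJ


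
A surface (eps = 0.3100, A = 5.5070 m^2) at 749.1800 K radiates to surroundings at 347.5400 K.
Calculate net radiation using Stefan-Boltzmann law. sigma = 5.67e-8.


T^4 = 3.1502e+11
Tsurr^4 = 1.4589e+10
Q = 0.3100 * 5.67e-8 * 5.5070 * 3.0044e+11 = 29081.1631 W

29081.1631 W


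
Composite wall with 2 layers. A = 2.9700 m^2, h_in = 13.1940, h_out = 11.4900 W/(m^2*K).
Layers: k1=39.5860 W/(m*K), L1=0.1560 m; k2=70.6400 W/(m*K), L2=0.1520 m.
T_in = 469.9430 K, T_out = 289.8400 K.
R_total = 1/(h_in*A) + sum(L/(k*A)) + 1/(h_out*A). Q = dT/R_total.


R_conv_in = 1/(13.1940*2.9700) = 0.0255
R_1 = 0.1560/(39.5860*2.9700) = 0.0013
R_2 = 0.1520/(70.6400*2.9700) = 0.0007
R_conv_out = 1/(11.4900*2.9700) = 0.0293
R_total = 0.0569 K/W
Q = 180.1030 / 0.0569 = 3166.6833 W

R_total = 0.0569 K/W, Q = 3166.6833 W


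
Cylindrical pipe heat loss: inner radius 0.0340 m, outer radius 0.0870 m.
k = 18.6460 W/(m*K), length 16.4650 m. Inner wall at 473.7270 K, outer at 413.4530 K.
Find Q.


dT = 60.2740 K
ln(ro/ri) = 0.9395
Q = 2*pi*18.6460*16.4650*60.2740 / 0.9395 = 123748.0922 W

123748.0922 W


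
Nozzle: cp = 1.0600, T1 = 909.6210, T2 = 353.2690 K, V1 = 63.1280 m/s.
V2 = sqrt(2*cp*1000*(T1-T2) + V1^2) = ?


dT = 556.3520 K
2*cp*1000*dT = 1179466.2400
V1^2 = 3985.1444
V2 = sqrt(1183451.3844) = 1087.8655 m/s

1087.8655 m/s


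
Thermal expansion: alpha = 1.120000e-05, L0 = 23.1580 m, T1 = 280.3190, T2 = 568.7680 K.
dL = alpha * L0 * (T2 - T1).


dT = 288.4490 K
dL = 1.120000e-05 * 23.1580 * 288.4490 = 0.074815 m
L_final = 23.232815 m

dL = 0.074815 m


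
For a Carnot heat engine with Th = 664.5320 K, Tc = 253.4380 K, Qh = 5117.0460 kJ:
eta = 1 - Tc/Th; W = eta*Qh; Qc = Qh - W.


eta = 1 - 253.4380/664.5320 = 0.6186
W = 0.6186 * 5117.0460 = 3165.5163 kJ
Qc = 5117.0460 - 3165.5163 = 1951.5297 kJ

eta = 61.8622%, W = 3165.5163 kJ, Qc = 1951.5297 kJ


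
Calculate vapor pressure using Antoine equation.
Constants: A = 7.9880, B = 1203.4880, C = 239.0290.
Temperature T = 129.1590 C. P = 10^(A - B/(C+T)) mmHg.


C+T = 368.1880
B/(C+T) = 3.2687
log10(P) = 7.9880 - 3.2687 = 4.7193
P = 10^4.7193 = 52398.8846 mmHg

52398.8846 mmHg


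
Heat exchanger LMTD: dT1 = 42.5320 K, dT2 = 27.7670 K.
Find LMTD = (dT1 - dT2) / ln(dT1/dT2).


dT1/dT2 = 1.5317
ln(dT1/dT2) = 0.4264
LMTD = 14.7650 / 0.4264 = 34.6264 K

34.6264 K


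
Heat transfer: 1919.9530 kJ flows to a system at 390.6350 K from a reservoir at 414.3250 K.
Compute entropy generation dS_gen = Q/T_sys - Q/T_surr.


dS_sys = 1919.9530/390.6350 = 4.9150 kJ/K
dS_surr = -1919.9530/414.3250 = -4.6339 kJ/K
dS_gen = 4.9150 - 4.6339 = 0.2810 kJ/K (irreversible)

dS_gen = 0.2810 kJ/K, irreversible


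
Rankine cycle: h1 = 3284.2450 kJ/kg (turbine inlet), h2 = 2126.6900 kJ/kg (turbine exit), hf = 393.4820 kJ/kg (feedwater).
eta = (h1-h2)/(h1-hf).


W = 1157.5550 kJ/kg
Q_in = 2890.7630 kJ/kg
eta = 0.4004 = 40.0432%

eta = 40.0432%


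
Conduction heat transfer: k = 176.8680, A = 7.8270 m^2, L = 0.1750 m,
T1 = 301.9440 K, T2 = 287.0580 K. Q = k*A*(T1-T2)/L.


dT = 14.8860 K
Q = 176.8680 * 7.8270 * 14.8860 / 0.1750 = 117756.4121 W

117756.4121 W


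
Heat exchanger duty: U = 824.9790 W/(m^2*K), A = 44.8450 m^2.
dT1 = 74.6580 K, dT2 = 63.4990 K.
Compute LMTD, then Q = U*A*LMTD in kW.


LMTD = 68.9280 K
Q = 824.9790 * 44.8450 * 68.9280 = 2550073.5939 W = 2550.0736 kW

2550.0736 kW


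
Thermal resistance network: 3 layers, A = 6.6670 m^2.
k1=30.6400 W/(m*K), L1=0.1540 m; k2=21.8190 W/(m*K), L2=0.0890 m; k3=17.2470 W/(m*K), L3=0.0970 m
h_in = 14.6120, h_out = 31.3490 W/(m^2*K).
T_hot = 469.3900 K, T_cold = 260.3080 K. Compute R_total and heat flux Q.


R_conv_in = 1/(14.6120*6.6670) = 0.0103
R_1 = 0.1540/(30.6400*6.6670) = 0.0008
R_2 = 0.0890/(21.8190*6.6670) = 0.0006
R_3 = 0.0970/(17.2470*6.6670) = 0.0008
R_conv_out = 1/(31.3490*6.6670) = 0.0048
R_total = 0.0173 K/W
Q = 209.0820 / 0.0173 = 12114.4402 W

R_total = 0.0173 K/W, Q = 12114.4402 W


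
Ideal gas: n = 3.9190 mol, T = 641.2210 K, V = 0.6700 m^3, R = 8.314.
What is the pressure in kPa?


P = nRT/V = 3.9190 * 8.314 * 641.2210 / 0.6700
= 20892.6256 / 0.6700 = 31183.0232 Pa = 31.1830 kPa

31.1830 kPa


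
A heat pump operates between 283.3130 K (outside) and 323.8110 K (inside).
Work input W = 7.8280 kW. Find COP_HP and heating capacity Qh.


COP = 323.8110 / 40.4980 = 7.9957
Qh = 7.9957 * 7.8280 = 62.5906 kW

COP = 7.9957, Qh = 62.5906 kW


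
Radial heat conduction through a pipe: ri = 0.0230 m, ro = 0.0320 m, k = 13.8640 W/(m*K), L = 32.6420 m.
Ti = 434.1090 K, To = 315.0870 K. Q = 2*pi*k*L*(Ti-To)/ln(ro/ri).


dT = 119.0220 K
ln(ro/ri) = 0.3302
Q = 2*pi*13.8640*32.6420*119.0220 / 0.3302 = 1024803.3307 W

1024803.3307 W


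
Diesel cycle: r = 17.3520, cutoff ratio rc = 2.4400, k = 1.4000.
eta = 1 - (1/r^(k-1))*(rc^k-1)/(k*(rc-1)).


r^(k-1) = 3.1314
rc^k = 3.4861
eta = 0.6062 = 60.6181%

60.6181%


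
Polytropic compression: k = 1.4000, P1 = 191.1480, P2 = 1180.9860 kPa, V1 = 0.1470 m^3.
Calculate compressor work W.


(k-1)/k = 0.2857
(P2/P1)^exp = 1.6825
W = 3.5000 * 191.1480 * 0.1470 * (1.6825 - 1) = 67.1244 kJ

67.1244 kJ


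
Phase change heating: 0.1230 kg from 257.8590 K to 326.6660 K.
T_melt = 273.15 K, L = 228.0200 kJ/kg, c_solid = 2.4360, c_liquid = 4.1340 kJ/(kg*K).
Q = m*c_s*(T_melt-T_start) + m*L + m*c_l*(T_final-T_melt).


Q1 (sensible, solid) = 0.1230 * 2.4360 * 15.2910 = 4.5816 kJ
Q2 (latent) = 0.1230 * 228.0200 = 28.0465 kJ
Q3 (sensible, liquid) = 0.1230 * 4.1340 * 53.5160 = 27.2119 kJ
Q_total = 59.8400 kJ

59.8400 kJ


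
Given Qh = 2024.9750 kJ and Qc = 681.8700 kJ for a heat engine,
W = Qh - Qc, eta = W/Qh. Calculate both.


W = 2024.9750 - 681.8700 = 1343.1050 kJ
eta = 1343.1050 / 2024.9750 = 0.6633 = 66.3270%

W = 1343.1050 kJ, eta = 66.3270%


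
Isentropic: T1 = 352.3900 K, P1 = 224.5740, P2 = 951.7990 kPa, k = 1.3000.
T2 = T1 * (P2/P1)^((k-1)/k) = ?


(k-1)/k = 0.2308
(P2/P1)^exp = 1.3955
T2 = 352.3900 * 1.3955 = 491.7663 K

491.7663 K


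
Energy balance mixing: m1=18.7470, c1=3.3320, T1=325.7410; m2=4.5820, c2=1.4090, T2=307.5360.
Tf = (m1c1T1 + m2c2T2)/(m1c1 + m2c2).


num = 22332.8770
den = 68.9210
Tf = 324.0357 K

324.0357 K


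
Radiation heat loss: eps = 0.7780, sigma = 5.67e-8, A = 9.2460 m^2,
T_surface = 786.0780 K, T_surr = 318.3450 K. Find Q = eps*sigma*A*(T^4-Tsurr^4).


T^4 = 3.8182e+11
Tsurr^4 = 1.0271e+10
Q = 0.7780 * 5.67e-8 * 9.2460 * 3.7155e+11 = 151543.4649 W

151543.4649 W


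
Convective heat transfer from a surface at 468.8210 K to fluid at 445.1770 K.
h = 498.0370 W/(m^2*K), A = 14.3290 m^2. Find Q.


dT = 23.6440 K
Q = 498.0370 * 14.3290 * 23.6440 = 168732.3837 W

168732.3837 W


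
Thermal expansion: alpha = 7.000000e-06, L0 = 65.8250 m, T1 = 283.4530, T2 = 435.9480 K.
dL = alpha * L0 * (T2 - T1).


dT = 152.4950 K
dL = 7.000000e-06 * 65.8250 * 152.4950 = 0.070266 m
L_final = 65.895266 m

dL = 0.070266 m


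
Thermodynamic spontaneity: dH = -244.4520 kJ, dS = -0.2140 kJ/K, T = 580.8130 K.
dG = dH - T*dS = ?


T*dS = 580.8130 * -0.2140 = -124.2940 kJ
dG = -244.4520 + 124.2940 = -120.1580 kJ (spontaneous)

dG = -120.1580 kJ, spontaneous


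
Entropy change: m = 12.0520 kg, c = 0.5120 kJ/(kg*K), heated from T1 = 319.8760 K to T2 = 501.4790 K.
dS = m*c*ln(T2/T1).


T2/T1 = 1.5677
ln(T2/T1) = 0.4496
dS = 12.0520 * 0.5120 * 0.4496 = 2.7745 kJ/K

2.7745 kJ/K


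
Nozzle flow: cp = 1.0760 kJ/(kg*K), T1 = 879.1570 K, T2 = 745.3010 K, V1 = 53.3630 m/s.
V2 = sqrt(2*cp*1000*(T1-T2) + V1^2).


dT = 133.8560 K
2*cp*1000*dT = 288058.1120
V1^2 = 2847.6098
V2 = sqrt(290905.7218) = 539.3568 m/s

539.3568 m/s


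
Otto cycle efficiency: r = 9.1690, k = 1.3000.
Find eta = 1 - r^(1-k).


r^(k-1) = 1.9440
eta = 1 - 1/1.9440 = 0.4856 = 48.5597%

48.5597%


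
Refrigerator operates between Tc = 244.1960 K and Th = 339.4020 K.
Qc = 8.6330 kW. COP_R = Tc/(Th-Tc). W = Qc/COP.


COP = 244.1960 / 95.2060 = 2.5649
W = 8.6330 / 2.5649 = 3.3658 kW

COP = 2.5649, W = 3.3658 kW


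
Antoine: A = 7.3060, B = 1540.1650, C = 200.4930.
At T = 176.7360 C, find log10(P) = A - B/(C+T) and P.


C+T = 377.2290
B/(C+T) = 4.0828
log10(P) = 7.3060 - 4.0828 = 3.2232
P = 10^3.2232 = 1671.7130 mmHg

1671.7130 mmHg


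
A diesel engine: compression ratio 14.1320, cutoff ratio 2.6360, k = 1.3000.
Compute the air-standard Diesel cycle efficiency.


r^(k-1) = 2.2134
rc^k = 3.5256
eta = 0.4635 = 46.3498%

46.3498%


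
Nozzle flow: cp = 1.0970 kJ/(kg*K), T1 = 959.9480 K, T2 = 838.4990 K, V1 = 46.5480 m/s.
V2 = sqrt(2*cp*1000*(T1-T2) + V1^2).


dT = 121.4490 K
2*cp*1000*dT = 266459.1060
V1^2 = 2166.7163
V2 = sqrt(268625.8223) = 518.2913 m/s

518.2913 m/s


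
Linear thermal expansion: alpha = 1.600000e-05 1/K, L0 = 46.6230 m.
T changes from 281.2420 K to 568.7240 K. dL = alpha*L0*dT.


dT = 287.4820 K
dL = 1.600000e-05 * 46.6230 * 287.4820 = 0.214452 m
L_final = 46.837452 m

dL = 0.214452 m


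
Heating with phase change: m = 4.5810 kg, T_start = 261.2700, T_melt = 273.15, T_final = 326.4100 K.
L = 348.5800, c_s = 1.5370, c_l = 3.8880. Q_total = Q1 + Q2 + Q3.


Q1 (sensible, solid) = 4.5810 * 1.5370 * 11.8800 = 83.6470 kJ
Q2 (latent) = 4.5810 * 348.5800 = 1596.8450 kJ
Q3 (sensible, liquid) = 4.5810 * 3.8880 * 53.2600 = 948.6100 kJ
Q_total = 2629.1020 kJ

2629.1020 kJ


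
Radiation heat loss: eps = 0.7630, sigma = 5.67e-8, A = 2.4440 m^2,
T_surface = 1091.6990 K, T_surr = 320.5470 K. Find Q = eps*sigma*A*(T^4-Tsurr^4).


T^4 = 1.4204e+12
Tsurr^4 = 1.0558e+10
Q = 0.7630 * 5.67e-8 * 2.4440 * 1.4098e+12 = 149066.6004 W

149066.6004 W


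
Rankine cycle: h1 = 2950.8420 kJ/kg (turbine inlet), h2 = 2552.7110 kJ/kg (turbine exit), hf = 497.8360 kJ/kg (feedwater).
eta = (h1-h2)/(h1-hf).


W = 398.1310 kJ/kg
Q_in = 2453.0060 kJ/kg
eta = 0.1623 = 16.2303%

eta = 16.2303%


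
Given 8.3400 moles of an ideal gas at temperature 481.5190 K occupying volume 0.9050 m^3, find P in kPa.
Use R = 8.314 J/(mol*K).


P = nRT/V = 8.3400 * 8.314 * 481.5190 / 0.9050
= 33387.9304 / 0.9050 = 36892.7407 Pa = 36.8927 kPa

36.8927 kPa


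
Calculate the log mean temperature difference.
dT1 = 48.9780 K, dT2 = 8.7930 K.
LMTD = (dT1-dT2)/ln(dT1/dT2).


dT1/dT2 = 5.5701
ln(dT1/dT2) = 1.7174
LMTD = 40.1850 / 1.7174 = 23.3985 K

23.3985 K


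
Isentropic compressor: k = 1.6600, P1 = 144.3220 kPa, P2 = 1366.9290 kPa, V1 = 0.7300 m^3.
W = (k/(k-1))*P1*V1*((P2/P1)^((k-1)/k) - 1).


(k-1)/k = 0.3976
(P2/P1)^exp = 2.4446
W = 2.5152 * 144.3220 * 0.7300 * (2.4446 - 1) = 382.8029 kJ

382.8029 kJ


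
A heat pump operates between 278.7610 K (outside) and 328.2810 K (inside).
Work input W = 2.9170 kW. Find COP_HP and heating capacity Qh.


COP = 328.2810 / 49.5200 = 6.6293
Qh = 6.6293 * 2.9170 = 19.3376 kW

COP = 6.6293, Qh = 19.3376 kW


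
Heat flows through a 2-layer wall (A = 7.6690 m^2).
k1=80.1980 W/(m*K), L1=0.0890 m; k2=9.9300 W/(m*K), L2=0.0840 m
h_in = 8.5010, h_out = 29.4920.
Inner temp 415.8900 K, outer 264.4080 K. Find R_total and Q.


R_conv_in = 1/(8.5010*7.6690) = 0.0153
R_1 = 0.0890/(80.1980*7.6690) = 0.0001
R_2 = 0.0840/(9.9300*7.6690) = 0.0011
R_conv_out = 1/(29.4920*7.6690) = 0.0044
R_total = 0.0210 K/W
Q = 151.4820 / 0.0210 = 7210.7114 W

R_total = 0.0210 K/W, Q = 7210.7114 W


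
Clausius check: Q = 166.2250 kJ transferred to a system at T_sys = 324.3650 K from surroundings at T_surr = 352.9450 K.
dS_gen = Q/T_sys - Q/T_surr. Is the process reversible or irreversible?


dS_sys = 166.2250/324.3650 = 0.5125 kJ/K
dS_surr = -166.2250/352.9450 = -0.4710 kJ/K
dS_gen = 0.5125 - 0.4710 = 0.0415 kJ/K (irreversible)

dS_gen = 0.0415 kJ/K, irreversible


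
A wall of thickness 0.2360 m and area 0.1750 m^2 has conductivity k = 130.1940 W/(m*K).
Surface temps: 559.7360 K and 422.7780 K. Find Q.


dT = 136.9580 K
Q = 130.1940 * 0.1750 * 136.9580 / 0.2360 = 13222.2213 W

13222.2213 W


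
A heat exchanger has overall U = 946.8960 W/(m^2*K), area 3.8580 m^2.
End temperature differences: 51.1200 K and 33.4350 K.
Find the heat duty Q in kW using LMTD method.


LMTD = 41.6537 K
Q = 946.8960 * 3.8580 * 41.6537 = 152166.0099 W = 152.1660 kW

152.1660 kW


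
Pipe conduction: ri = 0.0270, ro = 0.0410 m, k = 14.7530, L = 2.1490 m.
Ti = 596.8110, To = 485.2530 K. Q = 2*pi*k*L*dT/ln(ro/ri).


dT = 111.5580 K
ln(ro/ri) = 0.4177
Q = 2*pi*14.7530*2.1490*111.5580 / 0.4177 = 53198.1186 W

53198.1186 W


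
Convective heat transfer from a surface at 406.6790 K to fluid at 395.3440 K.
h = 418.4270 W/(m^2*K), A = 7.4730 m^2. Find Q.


dT = 11.3350 K
Q = 418.4270 * 7.4730 * 11.3350 = 35443.4678 W

35443.4678 W
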